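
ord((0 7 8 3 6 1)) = 6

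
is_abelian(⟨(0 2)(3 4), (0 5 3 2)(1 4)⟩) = no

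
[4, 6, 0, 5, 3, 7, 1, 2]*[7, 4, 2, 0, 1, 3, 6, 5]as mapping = [0→1, 1→6, 2→7, 3→3, 4→0, 5→5, 6→4, 7→2]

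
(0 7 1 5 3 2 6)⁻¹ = (0 6 2 3 5 1 7)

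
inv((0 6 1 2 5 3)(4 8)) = (0 3 5 2 1 6)(4 8)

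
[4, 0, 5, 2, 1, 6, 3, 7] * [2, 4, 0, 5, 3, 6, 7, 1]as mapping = [0→3, 1→2, 2→6, 3→0, 4→4, 5→7, 6→5, 7→1]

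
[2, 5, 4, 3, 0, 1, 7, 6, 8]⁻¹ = [4, 5, 0, 3, 2, 1, 7, 6, 8]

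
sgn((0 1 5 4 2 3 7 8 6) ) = 1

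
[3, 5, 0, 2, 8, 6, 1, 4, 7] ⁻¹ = [2, 6, 3, 0, 7, 1, 5, 8, 4] 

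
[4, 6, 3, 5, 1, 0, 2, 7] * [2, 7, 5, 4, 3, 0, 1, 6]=[3, 1, 4, 0, 7, 2, 5, 6]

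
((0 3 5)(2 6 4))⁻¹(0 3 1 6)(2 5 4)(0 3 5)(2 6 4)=(0 2 6)(1 4 3 5)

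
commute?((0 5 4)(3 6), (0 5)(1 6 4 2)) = no:(0 5 4)(3 6) * (0 5)(1 6 4 2) = (1 6 3 4 5 2), (0 5)(1 6 4 2) * (0 5 4)(3 6) = (0 4 2 1 3 6)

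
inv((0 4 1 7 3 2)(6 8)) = (0 2 3 7 1 4)(6 8)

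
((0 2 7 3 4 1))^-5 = (0 2 7 3 4 1)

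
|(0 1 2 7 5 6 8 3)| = 8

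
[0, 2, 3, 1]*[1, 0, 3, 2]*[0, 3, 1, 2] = [3, 2, 1, 0]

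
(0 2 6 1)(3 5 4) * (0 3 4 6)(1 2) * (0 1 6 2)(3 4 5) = (0 6)(1 4 5 2)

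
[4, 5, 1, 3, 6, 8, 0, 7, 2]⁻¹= [6, 2, 8, 3, 0, 1, 4, 7, 5]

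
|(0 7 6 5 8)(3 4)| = 10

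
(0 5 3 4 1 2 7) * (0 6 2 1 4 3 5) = (2 7 6) 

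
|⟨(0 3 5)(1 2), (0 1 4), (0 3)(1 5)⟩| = 720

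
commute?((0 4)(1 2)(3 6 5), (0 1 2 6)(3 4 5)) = no:(0 4)(1 2)(3 6 5) * (0 1 2 6)(3 4 5) = (0 5 4 1 6 3), (0 1 2 6)(3 4 5) * (0 4)(1 2)(3 6 5) = (0 2 5 6 4 3)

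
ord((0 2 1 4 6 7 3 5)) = 8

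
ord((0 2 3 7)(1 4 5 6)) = 4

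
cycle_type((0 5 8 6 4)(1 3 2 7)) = 4.5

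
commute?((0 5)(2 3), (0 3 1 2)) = no:(0 5)(2 3) * (0 3 1 2) = (0 5 3)(1 2), (0 3 1 2) * (0 5)(2 3) = (0 2 5)(1 3)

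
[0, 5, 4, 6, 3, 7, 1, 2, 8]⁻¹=[0, 6, 7, 4, 2, 1, 3, 5, 8]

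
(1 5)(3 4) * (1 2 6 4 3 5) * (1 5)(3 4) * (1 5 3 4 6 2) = (1 3 6 4 5)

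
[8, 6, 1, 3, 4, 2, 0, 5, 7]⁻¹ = [6, 2, 5, 3, 4, 7, 1, 8, 0]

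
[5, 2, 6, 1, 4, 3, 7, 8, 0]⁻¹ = [8, 3, 1, 5, 4, 0, 2, 6, 7]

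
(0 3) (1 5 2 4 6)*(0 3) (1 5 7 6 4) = (1 7 6 5 2) 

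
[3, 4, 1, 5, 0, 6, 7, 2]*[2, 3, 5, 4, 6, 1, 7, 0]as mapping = [0→4, 1→6, 2→3, 3→1, 4→2, 5→7, 6→0, 7→5]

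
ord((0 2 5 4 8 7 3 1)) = 8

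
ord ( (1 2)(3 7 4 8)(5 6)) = 4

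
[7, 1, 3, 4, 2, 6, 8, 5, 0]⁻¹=[8, 1, 4, 2, 3, 7, 5, 0, 6]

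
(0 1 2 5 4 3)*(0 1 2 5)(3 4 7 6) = (0 2)(1 5 7 6 3)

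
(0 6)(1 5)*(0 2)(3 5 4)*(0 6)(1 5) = (1 4 3)(2 6)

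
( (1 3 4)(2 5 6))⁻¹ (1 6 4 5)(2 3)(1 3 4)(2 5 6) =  (1 6 3 2)(4 5)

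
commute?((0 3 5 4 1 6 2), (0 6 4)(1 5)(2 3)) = no:(0 3 5 4 1 6 2) * (0 6 4)(1 5)(2 3) = (0 2 6 3 1 4 5), (0 6 4)(1 5)(2 3) * (0 3 5 4 1 6 2) = (0 2 5 6 1 4 3)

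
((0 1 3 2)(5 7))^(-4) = ()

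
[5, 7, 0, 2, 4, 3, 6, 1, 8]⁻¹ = [2, 7, 3, 5, 4, 0, 6, 1, 8]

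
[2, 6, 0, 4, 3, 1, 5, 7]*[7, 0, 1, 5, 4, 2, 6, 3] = [1, 6, 7, 4, 5, 0, 2, 3]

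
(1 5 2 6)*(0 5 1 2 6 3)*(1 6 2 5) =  (0 1 6 5 2 3)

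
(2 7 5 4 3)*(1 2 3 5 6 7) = (1 2)(4 5)(6 7)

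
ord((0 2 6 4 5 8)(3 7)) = 6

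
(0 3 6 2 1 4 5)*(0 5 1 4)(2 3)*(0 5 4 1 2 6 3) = (0 6)(1 5 4 2)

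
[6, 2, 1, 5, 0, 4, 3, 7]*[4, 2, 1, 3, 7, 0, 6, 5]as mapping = [0→6, 1→1, 2→2, 3→0, 4→4, 5→7, 6→3, 7→5]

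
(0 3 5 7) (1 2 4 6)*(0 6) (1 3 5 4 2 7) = (0 5 1 7 6 3 4) 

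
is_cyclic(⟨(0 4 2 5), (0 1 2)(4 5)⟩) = no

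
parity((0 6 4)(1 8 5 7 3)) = even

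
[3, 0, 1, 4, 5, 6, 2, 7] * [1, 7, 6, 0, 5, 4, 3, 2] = [0, 1, 7, 5, 4, 3, 6, 2]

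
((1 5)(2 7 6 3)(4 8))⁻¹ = (1 5)(2 3 6 7)(4 8)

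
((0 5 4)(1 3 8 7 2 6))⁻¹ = (0 4 5)(1 6 2 7 8 3)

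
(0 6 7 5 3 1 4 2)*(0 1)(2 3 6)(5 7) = (0 2 1 4 3)(5 6)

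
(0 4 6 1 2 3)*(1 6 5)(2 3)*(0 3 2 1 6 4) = (1 2)(4 5 6)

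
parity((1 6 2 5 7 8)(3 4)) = even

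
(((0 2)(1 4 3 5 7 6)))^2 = (1 3 7)(4 5 6)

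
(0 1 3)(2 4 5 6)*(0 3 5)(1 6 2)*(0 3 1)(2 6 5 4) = (0 5 6)(1 4 3)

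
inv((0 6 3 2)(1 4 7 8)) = (0 2 3 6)(1 8 7 4)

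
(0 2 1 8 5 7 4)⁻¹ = (0 4 7 5 8 1 2)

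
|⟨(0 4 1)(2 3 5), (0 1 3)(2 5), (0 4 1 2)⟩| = 720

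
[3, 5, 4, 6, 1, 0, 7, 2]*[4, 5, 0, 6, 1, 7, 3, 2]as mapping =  [0→6, 1→7, 2→1, 3→3, 4→5, 5→4, 6→2, 7→0]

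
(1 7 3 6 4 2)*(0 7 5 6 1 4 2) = (0 7 3 1 5 6 2 4) 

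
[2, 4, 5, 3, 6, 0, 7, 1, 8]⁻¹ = [5, 7, 0, 3, 1, 2, 4, 6, 8]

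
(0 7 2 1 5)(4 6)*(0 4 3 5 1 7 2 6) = (0 2 7 6 3 5 4)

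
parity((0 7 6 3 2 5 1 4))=odd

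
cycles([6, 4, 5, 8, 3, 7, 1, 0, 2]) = (0 6 1 4 3 8 2 5 7)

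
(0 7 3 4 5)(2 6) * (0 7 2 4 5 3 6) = (0 2)(3 5 7 6 4)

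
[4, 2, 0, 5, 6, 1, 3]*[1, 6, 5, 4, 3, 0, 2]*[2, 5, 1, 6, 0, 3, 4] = [6, 3, 5, 2, 1, 4, 0]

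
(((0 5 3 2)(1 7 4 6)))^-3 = (0 5 3 2)(1 7 4 6)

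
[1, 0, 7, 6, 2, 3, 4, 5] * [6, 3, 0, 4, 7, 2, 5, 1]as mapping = [0→3, 1→6, 2→1, 3→5, 4→0, 5→4, 6→7, 7→2]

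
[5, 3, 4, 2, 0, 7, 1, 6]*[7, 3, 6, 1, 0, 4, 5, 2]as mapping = [0→4, 1→1, 2→0, 3→6, 4→7, 5→2, 6→3, 7→5]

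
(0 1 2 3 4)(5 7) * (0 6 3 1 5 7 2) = (0 5 2 1)(3 4 6)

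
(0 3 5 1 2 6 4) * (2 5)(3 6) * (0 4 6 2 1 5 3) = (0 2)(1 3)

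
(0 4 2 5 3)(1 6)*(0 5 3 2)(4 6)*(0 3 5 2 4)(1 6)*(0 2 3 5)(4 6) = (0 1 2)(4 5 6)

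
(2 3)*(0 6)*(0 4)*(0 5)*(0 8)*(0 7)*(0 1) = (0 6 4 5 8 7 1) (2 3) 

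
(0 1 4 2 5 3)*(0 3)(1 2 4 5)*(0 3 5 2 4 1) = (0 4 1 2)(3 5)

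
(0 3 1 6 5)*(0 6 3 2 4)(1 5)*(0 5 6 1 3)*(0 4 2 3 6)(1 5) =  (0 3)(1 4)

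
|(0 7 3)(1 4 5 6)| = 12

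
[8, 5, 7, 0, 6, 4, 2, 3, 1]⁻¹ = [3, 8, 6, 7, 5, 1, 4, 2, 0]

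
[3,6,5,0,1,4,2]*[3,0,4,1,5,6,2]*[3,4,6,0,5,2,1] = [4,6,1,0,3,2,5]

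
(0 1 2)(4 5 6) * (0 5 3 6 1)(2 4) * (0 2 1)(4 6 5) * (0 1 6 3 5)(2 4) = (0 4 5 1 3)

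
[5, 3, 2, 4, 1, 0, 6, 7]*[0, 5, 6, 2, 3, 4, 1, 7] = [4, 2, 6, 3, 5, 0, 1, 7]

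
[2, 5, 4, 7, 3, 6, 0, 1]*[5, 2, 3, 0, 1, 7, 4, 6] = [3, 7, 1, 6, 0, 4, 5, 2]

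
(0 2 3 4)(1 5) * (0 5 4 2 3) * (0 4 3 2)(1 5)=(0 2 4 1 3)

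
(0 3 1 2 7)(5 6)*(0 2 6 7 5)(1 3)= (0 1 6)(2 5 7)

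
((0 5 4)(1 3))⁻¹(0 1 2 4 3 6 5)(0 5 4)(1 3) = (0 1 6 4 5 3 2)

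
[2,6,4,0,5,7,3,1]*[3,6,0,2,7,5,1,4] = [0,1,7,3,5,4,2,6] 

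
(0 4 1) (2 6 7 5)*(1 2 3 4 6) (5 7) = (0 6 5 3 4 2 1) 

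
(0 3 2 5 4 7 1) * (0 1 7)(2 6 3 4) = (0 4)(2 5)(3 6)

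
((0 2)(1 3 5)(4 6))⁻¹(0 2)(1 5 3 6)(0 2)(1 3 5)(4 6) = (0 2)(1 5 4 3)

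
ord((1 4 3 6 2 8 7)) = 7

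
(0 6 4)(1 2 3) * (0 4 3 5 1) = (0 6 3)(1 2 5)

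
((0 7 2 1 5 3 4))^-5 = (0 2 5 4 7 1 3)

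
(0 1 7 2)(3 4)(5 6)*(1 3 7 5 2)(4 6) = (0 3 6 2)(1 5 4 7)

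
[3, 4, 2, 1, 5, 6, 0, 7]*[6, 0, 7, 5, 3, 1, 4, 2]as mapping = [0→5, 1→3, 2→7, 3→0, 4→1, 5→4, 6→6, 7→2]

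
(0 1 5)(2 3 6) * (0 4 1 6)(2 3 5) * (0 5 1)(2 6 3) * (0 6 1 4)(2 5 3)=(0 2 4 6 5)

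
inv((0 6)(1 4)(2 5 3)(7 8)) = (0 6)(1 4)(2 3 5)(7 8)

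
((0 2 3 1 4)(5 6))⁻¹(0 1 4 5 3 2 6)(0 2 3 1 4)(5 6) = (0 6 1 3 5 2 4)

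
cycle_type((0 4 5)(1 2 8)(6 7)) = 2.3^2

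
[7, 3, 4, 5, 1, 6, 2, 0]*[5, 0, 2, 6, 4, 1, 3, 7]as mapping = [0→7, 1→6, 2→4, 3→1, 4→0, 5→3, 6→2, 7→5]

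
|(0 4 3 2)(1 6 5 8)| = 4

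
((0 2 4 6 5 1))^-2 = (0 5 4)(1 6 2)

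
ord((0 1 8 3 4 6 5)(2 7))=14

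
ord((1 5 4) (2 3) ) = 6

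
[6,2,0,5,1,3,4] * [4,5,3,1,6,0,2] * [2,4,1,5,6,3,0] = [1,5,6,2,3,4,0]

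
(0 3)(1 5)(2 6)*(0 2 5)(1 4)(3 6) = (0 6 5 4 1)(2 3)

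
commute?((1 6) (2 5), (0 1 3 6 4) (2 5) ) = no:(1 6) (2 5) * (0 1 3 6 4) (2 5) = (0 1 4) (3 6), (0 1 3 6 4) (2 5) * (1 6) (2 5) = (0 6 4) (1 3) 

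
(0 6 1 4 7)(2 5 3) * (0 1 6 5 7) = (0 5 3 2 7 1 4)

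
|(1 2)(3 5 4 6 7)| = 10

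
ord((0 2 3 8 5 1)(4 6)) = 6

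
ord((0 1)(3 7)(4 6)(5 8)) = 2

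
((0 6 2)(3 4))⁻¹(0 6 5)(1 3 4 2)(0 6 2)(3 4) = (0 1 4 3)(2 5 6)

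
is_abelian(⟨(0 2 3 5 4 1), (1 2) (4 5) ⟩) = no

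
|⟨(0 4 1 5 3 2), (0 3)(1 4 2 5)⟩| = 720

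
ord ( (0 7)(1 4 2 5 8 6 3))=14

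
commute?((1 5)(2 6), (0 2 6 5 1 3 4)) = no:(1 5)(2 6)*(0 2 6 5 1 3 4) = (0 2 5 3 4), (0 2 6 5 1 3 4)*(1 5)(2 6) = (0 6 1 3 4)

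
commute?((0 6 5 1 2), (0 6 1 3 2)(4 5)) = no:(0 6 5 1 2) * (0 6 1 3 2)(4 5) = (0 1)(2 6 4 5 3), (0 6 1 3 2)(4 5) * (0 6 5 1 2) = (0 5 4 1 3)(2 6)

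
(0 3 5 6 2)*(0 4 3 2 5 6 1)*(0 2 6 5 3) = (0 6 3 5 1 2 4) 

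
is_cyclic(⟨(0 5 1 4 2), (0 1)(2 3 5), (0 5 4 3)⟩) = no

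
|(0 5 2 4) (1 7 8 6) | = 4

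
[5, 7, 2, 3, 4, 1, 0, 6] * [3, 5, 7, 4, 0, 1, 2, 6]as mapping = [0→1, 1→6, 2→7, 3→4, 4→0, 5→5, 6→3, 7→2]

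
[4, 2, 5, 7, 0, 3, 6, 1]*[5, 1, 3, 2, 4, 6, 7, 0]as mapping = [0→4, 1→3, 2→6, 3→0, 4→5, 5→2, 6→7, 7→1]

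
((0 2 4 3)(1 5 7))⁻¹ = (0 3 4 2)(1 7 5)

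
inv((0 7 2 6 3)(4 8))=(0 3 6 2 7)(4 8)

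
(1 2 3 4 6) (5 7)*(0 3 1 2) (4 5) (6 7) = (0 3 5 6 2 1) (4 7) 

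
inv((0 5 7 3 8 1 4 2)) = (0 2 4 1 8 3 7 5)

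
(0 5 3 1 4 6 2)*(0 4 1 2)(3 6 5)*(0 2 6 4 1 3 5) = (0 5 4)(1 3 6 2)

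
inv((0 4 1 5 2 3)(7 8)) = (0 3 2 5 1 4)(7 8)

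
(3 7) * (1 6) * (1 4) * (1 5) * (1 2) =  (1 6 4 5 2)(3 7)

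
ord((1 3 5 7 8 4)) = 6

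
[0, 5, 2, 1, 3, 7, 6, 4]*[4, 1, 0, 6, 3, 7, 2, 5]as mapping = [0→4, 1→7, 2→0, 3→1, 4→6, 5→5, 6→2, 7→3]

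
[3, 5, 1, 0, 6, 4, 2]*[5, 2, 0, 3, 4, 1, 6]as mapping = [0→3, 1→1, 2→2, 3→5, 4→6, 5→4, 6→0]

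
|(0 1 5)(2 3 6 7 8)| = 15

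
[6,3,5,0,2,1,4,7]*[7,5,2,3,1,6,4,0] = [4,3,6,7,2,5,1,0]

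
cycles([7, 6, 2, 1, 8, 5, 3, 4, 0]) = (0 7 4 8)(1 6 3)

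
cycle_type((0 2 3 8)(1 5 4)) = 3.4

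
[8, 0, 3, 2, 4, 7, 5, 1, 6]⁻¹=[1, 7, 3, 2, 4, 6, 8, 5, 0]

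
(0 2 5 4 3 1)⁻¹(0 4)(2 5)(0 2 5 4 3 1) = (2 3)(4 5)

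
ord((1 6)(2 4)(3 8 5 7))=4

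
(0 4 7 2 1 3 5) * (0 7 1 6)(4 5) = (0 5 7 2 6)(1 3 4)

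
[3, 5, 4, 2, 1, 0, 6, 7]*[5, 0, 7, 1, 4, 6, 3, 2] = [1, 6, 4, 7, 0, 5, 3, 2]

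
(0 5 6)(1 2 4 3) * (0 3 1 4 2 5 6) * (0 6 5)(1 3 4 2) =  (0 5 6 4 3 2 1)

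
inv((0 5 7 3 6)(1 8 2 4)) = (0 6 3 7 5)(1 4 2 8)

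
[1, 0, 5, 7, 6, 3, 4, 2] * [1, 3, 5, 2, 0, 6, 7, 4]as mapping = [0→3, 1→1, 2→6, 3→4, 4→7, 5→2, 6→0, 7→5]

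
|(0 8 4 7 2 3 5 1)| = 8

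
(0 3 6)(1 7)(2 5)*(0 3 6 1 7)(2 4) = (0 6 3 1)(2 5 4)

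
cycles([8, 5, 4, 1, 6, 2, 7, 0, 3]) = (0 8 3 1 5 2 4 6 7)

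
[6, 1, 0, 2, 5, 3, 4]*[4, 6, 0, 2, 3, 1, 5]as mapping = [0→5, 1→6, 2→4, 3→0, 4→1, 5→2, 6→3]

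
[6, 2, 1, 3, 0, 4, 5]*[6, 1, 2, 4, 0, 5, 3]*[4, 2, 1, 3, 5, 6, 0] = [3, 1, 2, 5, 0, 4, 6]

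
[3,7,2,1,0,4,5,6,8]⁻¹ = [4,3,2,0,5,6,7,1,8]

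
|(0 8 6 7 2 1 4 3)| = 8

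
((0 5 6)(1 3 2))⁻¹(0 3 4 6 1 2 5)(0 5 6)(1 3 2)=(0 3 1 6 5 2 4)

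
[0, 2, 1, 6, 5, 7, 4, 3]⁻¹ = [0, 2, 1, 7, 6, 4, 3, 5]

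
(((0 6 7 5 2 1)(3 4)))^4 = (0 2 7)(1 5 6)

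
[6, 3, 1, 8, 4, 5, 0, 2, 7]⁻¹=[6, 2, 7, 1, 4, 5, 0, 8, 3]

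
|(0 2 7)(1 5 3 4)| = 12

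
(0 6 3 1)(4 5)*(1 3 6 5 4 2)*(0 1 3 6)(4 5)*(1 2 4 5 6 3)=(0 5 4 6)(1 2)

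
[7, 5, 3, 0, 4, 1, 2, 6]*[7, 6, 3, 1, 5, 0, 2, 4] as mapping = [0→4, 1→0, 2→1, 3→7, 4→5, 5→6, 6→3, 7→2] 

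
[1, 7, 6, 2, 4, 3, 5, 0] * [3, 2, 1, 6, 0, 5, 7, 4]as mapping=[0→2, 1→4, 2→7, 3→1, 4→0, 5→6, 6→5, 7→3]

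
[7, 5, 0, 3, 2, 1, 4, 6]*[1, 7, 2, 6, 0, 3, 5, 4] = [4, 3, 1, 6, 2, 7, 0, 5]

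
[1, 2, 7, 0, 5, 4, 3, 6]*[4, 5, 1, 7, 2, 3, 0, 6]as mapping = [0→5, 1→1, 2→6, 3→4, 4→3, 5→2, 6→7, 7→0]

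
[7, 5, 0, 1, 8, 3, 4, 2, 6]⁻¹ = [2, 3, 7, 5, 6, 1, 8, 0, 4]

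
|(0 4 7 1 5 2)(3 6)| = 6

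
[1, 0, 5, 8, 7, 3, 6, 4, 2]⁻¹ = [1, 0, 8, 5, 7, 2, 6, 4, 3]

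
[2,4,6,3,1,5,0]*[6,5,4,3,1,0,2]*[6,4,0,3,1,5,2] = [1,4,0,3,5,6,2]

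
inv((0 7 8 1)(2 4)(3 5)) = (0 1 8 7)(2 4)(3 5)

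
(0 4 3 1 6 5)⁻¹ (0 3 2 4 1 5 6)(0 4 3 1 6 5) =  (0 5 4 1 2 3 6)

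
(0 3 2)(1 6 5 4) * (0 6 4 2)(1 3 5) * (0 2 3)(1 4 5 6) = (0 6 4)(1 5 3 2)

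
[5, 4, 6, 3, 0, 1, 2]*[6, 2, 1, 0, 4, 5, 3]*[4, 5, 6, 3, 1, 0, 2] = [0, 1, 3, 4, 2, 6, 5]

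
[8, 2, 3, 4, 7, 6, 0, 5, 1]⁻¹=[6, 8, 1, 2, 3, 7, 5, 4, 0]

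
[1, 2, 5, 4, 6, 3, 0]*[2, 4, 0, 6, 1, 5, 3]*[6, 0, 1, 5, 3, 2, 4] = [3, 6, 2, 0, 5, 4, 1]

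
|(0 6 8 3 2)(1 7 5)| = 15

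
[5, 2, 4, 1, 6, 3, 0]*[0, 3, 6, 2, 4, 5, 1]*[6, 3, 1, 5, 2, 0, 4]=[0, 4, 2, 5, 3, 1, 6]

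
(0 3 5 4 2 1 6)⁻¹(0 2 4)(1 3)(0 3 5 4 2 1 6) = (1 2 3)(5 6)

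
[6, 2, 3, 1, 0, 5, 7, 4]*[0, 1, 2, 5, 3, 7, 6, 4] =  [6, 2, 5, 1, 0, 7, 4, 3]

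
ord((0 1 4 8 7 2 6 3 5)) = 9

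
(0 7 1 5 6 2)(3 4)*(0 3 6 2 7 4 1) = (0 4 6 7)(1 5 2 3)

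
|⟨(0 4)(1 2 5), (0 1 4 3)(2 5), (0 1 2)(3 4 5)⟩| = 720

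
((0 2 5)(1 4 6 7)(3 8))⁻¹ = (0 5 2)(1 7 6 4)(3 8)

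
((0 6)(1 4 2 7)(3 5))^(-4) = ()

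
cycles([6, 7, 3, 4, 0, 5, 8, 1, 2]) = (0 6 8 2 3 4)(1 7)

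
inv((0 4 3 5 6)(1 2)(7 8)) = (0 6 5 3 4)(1 2)(7 8)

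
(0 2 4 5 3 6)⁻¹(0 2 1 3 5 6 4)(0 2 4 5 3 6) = (0 5 2 4 1 6 3)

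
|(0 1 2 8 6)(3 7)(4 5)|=10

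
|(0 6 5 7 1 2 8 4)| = 8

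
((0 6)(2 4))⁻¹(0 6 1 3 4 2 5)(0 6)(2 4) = (0 1 3 2 4 5 6)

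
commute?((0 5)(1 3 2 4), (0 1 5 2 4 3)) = no:(0 5)(1 3 2 4)*(0 1 5 2 4 3) = (0 2 3 4 5 1), (0 1 5 2 4 3)*(0 5)(1 3 2 4) = (0 3 5 4 2 1)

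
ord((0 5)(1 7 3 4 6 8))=6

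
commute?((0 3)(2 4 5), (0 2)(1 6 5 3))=no:(0 3)(2 4 5)*(0 2)(1 6 5 3)=(0 1 6 5)(2 4 3), (0 2)(1 6 5 3)*(0 3)(2 4 5)=(0 4 5)(1 6 2 3)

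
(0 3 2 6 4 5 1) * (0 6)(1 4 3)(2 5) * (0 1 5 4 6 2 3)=(0 5 6)(1 2)(3 4)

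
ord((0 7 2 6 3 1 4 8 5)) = 9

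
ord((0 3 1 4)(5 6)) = 4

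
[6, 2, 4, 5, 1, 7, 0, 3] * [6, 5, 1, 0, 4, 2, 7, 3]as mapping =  [0→7, 1→1, 2→4, 3→2, 4→5, 5→3, 6→6, 7→0]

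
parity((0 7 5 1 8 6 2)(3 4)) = odd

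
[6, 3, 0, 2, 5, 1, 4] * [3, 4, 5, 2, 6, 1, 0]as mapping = [0→0, 1→2, 2→3, 3→5, 4→1, 5→4, 6→6]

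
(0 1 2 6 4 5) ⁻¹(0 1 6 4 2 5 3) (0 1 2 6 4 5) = (0 3 1 2 4 5 6) 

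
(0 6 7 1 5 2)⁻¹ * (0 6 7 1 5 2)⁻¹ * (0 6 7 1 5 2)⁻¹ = (0 1)(2 7)(5 6)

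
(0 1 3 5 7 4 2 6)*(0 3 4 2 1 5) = (0 5 7 2 6 3) (1 4) 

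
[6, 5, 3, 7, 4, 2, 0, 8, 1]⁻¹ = [6, 8, 5, 2, 4, 1, 0, 3, 7]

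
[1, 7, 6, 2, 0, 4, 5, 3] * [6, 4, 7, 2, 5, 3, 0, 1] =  [4, 1, 0, 7, 6, 5, 3, 2]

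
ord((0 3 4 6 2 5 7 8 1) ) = 9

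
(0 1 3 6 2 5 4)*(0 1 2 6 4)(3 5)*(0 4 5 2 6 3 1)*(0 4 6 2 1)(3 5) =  (0 2)(5 6)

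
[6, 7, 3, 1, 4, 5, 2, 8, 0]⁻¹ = [8, 3, 6, 2, 4, 5, 0, 1, 7]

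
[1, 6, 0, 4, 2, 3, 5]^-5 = [6, 5, 1, 2, 0, 4, 3]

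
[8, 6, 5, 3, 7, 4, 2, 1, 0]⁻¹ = [8, 7, 6, 3, 5, 2, 1, 4, 0]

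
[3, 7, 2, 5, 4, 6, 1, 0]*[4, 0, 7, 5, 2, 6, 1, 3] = [5, 3, 7, 6, 2, 1, 0, 4]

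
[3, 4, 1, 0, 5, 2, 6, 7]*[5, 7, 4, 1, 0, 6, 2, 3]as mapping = [0→1, 1→0, 2→7, 3→5, 4→6, 5→4, 6→2, 7→3]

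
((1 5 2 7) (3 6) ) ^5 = (1 5 2 7) (3 6) 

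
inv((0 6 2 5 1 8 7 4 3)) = (0 3 4 7 8 1 5 2 6)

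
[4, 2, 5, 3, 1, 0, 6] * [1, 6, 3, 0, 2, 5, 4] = [2, 3, 5, 0, 6, 1, 4]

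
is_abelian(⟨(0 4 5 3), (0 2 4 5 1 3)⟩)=no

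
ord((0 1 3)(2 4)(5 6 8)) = 6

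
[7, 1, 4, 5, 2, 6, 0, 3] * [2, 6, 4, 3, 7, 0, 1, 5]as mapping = [0→5, 1→6, 2→7, 3→0, 4→4, 5→1, 6→2, 7→3]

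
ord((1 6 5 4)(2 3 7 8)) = 4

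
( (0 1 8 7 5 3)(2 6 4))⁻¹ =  (0 3 5 7 8 1)(2 4 6)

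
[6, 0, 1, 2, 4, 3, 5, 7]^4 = [2, 3, 5, 6, 4, 0, 1, 7]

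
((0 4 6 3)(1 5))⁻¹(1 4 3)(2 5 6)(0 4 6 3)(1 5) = (0 5 6)(1 3 2)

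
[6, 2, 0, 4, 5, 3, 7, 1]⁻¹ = [2, 7, 1, 5, 3, 4, 0, 6]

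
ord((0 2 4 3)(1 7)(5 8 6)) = 12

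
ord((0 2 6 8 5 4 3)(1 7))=14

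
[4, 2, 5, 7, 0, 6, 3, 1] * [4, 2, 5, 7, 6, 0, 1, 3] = [6, 5, 0, 3, 4, 1, 7, 2]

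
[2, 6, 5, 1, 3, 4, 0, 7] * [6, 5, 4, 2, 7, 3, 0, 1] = [4, 0, 3, 5, 2, 7, 6, 1]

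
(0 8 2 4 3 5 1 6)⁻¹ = (0 6 1 5 3 4 2 8)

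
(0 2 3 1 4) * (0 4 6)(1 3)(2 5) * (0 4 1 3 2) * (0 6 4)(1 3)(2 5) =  (0 2 1 4 3 5 6)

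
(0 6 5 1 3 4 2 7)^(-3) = (0 4 5 7 3 6 2 1)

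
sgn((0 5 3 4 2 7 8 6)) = -1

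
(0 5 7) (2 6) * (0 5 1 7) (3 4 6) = (0 1 7 5) (2 3 4 6) 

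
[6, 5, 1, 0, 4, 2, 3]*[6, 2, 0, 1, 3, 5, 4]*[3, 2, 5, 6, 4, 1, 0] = [4, 1, 5, 0, 6, 3, 2]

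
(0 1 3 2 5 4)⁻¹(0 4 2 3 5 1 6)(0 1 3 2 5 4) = (0 5 2 4 3 6 1)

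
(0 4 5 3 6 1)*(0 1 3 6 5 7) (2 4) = (0 2 4 7) (3 5 6) 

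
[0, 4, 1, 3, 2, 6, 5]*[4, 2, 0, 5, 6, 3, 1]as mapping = [0→4, 1→6, 2→2, 3→5, 4→0, 5→1, 6→3]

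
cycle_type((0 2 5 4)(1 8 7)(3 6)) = 2.3.4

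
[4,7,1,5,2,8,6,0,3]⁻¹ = [7,2,4,8,0,3,6,1,5]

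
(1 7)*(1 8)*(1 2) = (1 7 8 2)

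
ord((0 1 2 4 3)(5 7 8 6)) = 20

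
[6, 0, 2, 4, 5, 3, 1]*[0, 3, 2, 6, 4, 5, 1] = [1, 0, 2, 4, 5, 6, 3]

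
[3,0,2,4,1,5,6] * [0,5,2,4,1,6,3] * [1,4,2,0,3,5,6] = [3,1,2,4,5,6,0]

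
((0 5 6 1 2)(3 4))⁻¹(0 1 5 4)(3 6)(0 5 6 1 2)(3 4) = (1 4)(2 6 3 5)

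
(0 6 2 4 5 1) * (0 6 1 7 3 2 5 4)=(0 1 6 5 7 3 2)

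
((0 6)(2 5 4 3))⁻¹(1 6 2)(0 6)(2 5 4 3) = (0 5 1)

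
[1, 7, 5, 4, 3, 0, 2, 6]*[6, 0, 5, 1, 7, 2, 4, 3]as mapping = [0→0, 1→3, 2→2, 3→7, 4→1, 5→6, 6→5, 7→4]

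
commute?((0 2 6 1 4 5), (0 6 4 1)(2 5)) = no:(0 2 6 1 4 5)*(0 6 4 1)(2 5) = (0 5 6)(2 4), (0 6 4 1)(2 5)*(0 2 6 1 4 5) = (0 1 2)(5 6)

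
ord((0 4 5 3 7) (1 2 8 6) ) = 20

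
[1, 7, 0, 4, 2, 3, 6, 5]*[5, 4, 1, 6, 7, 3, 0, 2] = [4, 2, 5, 7, 1, 6, 0, 3]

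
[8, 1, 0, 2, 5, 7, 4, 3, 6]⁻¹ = [2, 1, 3, 7, 6, 4, 8, 5, 0]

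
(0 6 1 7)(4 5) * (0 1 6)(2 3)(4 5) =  (1 7)(2 3)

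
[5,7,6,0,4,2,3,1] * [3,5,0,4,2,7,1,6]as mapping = [0→7,1→6,2→1,3→3,4→2,5→0,6→4,7→5]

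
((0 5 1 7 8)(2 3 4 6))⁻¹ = (0 8 7 1 5)(2 6 4 3)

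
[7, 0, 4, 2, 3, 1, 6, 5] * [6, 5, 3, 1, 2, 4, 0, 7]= [7, 6, 2, 3, 1, 5, 0, 4] 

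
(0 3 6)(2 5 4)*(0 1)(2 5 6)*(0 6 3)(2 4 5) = (1 6)(2 3 4)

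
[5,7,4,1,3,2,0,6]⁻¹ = [6,3,5,4,2,0,7,1]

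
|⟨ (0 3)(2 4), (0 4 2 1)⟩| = 20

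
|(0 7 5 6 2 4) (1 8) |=6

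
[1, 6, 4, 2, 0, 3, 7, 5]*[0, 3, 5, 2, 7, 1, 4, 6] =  [3, 4, 7, 5, 0, 2, 6, 1]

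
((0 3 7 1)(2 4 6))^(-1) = (0 1 7 3)(2 6 4)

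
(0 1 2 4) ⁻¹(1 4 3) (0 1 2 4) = (0 3 2) 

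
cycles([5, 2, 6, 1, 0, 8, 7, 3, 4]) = (0 5 8 4)(1 2 6 7 3)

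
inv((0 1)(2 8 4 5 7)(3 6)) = (0 1)(2 7 5 4 8)(3 6)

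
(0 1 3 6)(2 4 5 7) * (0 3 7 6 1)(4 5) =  (1 7 2 5 6 3)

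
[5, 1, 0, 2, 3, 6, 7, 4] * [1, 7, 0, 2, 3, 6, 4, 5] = [6, 7, 1, 0, 2, 4, 5, 3]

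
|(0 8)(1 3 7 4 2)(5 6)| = 10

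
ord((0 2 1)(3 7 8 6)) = 12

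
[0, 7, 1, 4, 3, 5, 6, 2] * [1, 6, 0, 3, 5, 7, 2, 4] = [1, 4, 6, 5, 3, 7, 2, 0]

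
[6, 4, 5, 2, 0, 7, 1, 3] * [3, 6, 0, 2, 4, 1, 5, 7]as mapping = [0→5, 1→4, 2→1, 3→0, 4→3, 5→7, 6→6, 7→2]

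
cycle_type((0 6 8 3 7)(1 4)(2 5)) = 2^2.5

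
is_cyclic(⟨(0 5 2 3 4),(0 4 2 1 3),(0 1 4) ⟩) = no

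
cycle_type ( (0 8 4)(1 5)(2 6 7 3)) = 2.3.4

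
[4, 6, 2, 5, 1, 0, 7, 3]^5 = [3, 0, 2, 6, 5, 7, 4, 1]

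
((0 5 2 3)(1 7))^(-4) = ()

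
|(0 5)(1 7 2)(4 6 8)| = 6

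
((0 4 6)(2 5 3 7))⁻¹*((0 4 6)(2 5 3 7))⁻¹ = (0 4 6)(2 3)(5 7)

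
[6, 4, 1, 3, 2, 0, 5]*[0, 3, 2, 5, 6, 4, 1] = [1, 6, 3, 5, 2, 0, 4]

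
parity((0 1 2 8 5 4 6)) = even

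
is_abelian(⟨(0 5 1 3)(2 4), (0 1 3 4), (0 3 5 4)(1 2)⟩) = no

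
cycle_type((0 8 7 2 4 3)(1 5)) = 2.6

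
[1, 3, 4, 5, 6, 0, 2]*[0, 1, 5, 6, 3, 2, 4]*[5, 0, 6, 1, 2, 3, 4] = [0, 4, 1, 6, 2, 5, 3]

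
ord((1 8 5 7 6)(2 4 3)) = 15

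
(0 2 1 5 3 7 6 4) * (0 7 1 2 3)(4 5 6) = (0 3 1 6 5)(4 7)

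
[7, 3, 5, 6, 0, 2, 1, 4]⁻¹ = [4, 6, 5, 1, 7, 2, 3, 0]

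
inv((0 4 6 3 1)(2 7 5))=(0 1 3 6 4)(2 5 7)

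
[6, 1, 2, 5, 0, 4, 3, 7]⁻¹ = [4, 1, 2, 6, 5, 3, 0, 7]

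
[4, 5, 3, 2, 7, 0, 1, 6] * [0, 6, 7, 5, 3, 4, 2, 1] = [3, 4, 5, 7, 1, 0, 6, 2]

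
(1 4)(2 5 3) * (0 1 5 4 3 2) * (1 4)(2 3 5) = (0 4 2 1 5 3)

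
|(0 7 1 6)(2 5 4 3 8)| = 20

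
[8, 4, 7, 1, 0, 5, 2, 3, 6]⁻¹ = [4, 3, 6, 7, 1, 5, 8, 2, 0]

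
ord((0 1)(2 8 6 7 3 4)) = 6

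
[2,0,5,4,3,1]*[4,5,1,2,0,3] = [1,4,3,0,2,5]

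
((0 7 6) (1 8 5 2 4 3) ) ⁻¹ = (0 6 7) (1 3 4 2 5 8) 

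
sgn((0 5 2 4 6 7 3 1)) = -1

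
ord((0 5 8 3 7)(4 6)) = 10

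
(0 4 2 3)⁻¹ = (0 3 2 4)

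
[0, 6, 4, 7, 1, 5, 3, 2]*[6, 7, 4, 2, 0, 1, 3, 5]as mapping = [0→6, 1→3, 2→0, 3→5, 4→7, 5→1, 6→2, 7→4]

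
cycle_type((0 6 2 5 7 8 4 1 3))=9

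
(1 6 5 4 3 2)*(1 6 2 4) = (1 2 6 5)(3 4)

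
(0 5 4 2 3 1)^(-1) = (0 1 3 2 4 5)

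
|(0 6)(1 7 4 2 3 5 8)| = 14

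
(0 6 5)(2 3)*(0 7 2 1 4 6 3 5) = (0 3 1 4 6)(2 5 7)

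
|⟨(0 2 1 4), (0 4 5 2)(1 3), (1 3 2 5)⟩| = 720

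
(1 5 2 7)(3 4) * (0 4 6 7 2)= (0 4 3 6 7 1 5)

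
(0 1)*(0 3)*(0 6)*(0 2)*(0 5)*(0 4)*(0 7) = (0 1 3 6 2 5 4 7)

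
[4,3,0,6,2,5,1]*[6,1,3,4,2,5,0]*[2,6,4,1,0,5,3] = [4,0,3,2,1,5,6]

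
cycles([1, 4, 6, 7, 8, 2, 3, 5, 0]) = (0 1 4 8)(2 6 3 7 5)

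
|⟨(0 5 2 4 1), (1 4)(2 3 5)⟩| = 720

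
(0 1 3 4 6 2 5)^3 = (0 4 5 3 2 1 6)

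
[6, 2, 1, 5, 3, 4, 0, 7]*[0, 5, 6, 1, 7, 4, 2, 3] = [2, 6, 5, 4, 1, 7, 0, 3]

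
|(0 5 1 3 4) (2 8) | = 10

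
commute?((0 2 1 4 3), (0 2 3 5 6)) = no:(0 2 1 4 3) * (0 2 3 5 6) = (0 3 2 1 4 5 6), (0 2 3 5 6) * (0 2 1 4 3) = (0 1 4 3 5 6 2)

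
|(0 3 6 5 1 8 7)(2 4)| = 14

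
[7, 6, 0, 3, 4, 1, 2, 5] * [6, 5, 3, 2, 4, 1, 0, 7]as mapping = [0→7, 1→0, 2→6, 3→2, 4→4, 5→5, 6→3, 7→1]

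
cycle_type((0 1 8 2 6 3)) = 6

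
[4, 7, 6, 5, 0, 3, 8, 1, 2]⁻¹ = [4, 7, 8, 5, 0, 3, 2, 1, 6]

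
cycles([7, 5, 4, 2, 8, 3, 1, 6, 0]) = (0 7 6 1 5 3 2 4 8)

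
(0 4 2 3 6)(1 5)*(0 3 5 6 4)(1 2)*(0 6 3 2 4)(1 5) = (0 6 2 1 3)(4 5)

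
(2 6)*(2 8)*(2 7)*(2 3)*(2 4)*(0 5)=(0 5)(2 6 8 7 3 4)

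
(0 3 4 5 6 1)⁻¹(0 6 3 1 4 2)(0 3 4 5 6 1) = (0 5 2 3 1 4)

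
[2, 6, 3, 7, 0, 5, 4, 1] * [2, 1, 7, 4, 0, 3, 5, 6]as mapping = [0→7, 1→5, 2→4, 3→6, 4→2, 5→3, 6→0, 7→1]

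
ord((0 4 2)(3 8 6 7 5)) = 15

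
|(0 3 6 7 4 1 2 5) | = 8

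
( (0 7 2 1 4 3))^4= (0 4 2)(1 7 3)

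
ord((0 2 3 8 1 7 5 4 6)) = 9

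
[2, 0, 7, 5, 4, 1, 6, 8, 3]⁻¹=[1, 5, 0, 8, 4, 3, 6, 2, 7]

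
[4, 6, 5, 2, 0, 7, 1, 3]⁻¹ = [4, 6, 3, 7, 0, 2, 1, 5]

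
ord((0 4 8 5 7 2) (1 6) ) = 6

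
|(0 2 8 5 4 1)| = 6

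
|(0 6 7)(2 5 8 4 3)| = 15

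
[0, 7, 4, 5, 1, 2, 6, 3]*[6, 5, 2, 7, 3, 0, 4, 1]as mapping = [0→6, 1→1, 2→3, 3→0, 4→5, 5→2, 6→4, 7→7]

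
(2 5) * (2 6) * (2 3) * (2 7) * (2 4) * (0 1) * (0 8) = (0 1 8)(2 5 6 3 7 4)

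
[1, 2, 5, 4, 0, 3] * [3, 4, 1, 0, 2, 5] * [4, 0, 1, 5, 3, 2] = [3, 0, 2, 1, 5, 4]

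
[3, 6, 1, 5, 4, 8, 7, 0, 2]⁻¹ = [7, 2, 8, 0, 4, 3, 1, 6, 5]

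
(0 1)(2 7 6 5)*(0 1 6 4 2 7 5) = (0 6)(2 5 7 4)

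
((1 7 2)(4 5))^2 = (1 2 7)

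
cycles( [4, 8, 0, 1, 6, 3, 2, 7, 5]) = (0 4 6 2)(1 8 5 3)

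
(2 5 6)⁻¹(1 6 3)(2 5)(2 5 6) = (1 2 3)(5 6)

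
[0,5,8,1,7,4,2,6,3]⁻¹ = [0,3,6,8,5,1,7,4,2]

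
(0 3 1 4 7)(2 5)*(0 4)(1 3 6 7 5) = (0 6 7 4 5 2 1)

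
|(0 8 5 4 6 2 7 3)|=8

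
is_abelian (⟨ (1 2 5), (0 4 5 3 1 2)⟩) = no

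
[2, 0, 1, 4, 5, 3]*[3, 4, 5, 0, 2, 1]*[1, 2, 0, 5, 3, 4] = [4, 5, 3, 0, 2, 1]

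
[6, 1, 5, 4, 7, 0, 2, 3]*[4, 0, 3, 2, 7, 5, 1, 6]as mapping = [0→1, 1→0, 2→5, 3→7, 4→6, 5→4, 6→3, 7→2]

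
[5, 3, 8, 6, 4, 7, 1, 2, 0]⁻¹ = [8, 6, 7, 1, 4, 0, 3, 5, 2]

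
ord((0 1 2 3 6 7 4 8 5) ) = 9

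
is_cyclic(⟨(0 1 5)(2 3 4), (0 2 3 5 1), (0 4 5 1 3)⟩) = no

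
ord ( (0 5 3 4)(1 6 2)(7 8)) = 12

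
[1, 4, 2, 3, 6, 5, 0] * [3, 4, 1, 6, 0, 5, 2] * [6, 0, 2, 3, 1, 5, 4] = [1, 6, 0, 4, 2, 5, 3] 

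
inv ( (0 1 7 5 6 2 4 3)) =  (0 3 4 2 6 5 7 1)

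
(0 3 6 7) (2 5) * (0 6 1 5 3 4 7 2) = (0 4 7 6 2 3 1 5) 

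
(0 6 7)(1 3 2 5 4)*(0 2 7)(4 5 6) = (0 4 1 3 7 2 6)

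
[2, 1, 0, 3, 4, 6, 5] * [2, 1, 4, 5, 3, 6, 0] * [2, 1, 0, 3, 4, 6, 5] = [4, 1, 0, 6, 3, 2, 5]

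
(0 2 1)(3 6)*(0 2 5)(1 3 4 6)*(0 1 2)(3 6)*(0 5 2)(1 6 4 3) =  (0 2 4 1 5 6 3)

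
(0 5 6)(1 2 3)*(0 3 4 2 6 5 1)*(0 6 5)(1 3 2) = (0 3 6 2 4 1 5)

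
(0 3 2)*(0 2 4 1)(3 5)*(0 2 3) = (0 5)(1 2 3 4)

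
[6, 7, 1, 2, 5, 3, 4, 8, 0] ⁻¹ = [8, 2, 3, 5, 6, 4, 0, 1, 7] 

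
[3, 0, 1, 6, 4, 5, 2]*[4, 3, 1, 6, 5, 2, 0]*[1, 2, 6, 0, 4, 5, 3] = [3, 4, 0, 1, 5, 6, 2]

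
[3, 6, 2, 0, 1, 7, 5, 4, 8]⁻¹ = [3, 4, 2, 0, 7, 6, 1, 5, 8]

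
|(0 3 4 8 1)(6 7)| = 10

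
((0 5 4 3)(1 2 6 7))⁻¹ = (0 3 4 5)(1 7 6 2)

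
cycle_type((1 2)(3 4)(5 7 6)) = 2^2.3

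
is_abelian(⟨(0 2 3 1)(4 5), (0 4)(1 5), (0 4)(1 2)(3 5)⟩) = no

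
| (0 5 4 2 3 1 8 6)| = 8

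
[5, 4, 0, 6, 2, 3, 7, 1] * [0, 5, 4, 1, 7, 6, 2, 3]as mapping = [0→6, 1→7, 2→0, 3→2, 4→4, 5→1, 6→3, 7→5]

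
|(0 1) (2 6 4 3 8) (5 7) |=10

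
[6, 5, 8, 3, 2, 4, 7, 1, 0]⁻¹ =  [8, 7, 4, 3, 5, 1, 0, 6, 2]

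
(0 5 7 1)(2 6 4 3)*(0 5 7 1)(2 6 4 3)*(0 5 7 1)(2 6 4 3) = (0 1 7 5)(2 3 4 6)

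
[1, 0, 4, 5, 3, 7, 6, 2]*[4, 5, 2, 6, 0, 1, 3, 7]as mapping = [0→5, 1→4, 2→0, 3→1, 4→6, 5→7, 6→3, 7→2]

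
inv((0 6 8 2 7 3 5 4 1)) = (0 1 4 5 3 7 2 8 6)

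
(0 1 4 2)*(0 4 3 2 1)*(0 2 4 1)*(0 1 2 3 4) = (0 3)(1 4)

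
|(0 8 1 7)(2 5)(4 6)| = 4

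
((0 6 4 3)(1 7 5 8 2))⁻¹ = (0 3 4 6)(1 2 8 5 7)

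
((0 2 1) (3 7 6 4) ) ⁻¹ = (0 1 2) (3 4 6 7) 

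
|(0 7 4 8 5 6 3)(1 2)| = 14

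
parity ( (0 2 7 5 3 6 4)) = even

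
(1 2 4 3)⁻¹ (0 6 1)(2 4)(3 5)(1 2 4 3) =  (0 6 2)(1 5)(3 4)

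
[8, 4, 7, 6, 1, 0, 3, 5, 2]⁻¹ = [5, 4, 8, 6, 1, 7, 3, 2, 0]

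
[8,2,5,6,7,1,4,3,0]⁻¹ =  [8,5,1,7,6,2,3,4,0]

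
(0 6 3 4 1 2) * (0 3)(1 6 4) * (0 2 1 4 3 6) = (0 3 4)(2 6)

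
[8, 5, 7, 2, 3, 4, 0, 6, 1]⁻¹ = [6, 8, 3, 4, 5, 1, 7, 2, 0]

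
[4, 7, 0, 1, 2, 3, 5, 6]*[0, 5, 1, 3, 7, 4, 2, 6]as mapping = [0→7, 1→6, 2→0, 3→5, 4→1, 5→3, 6→4, 7→2]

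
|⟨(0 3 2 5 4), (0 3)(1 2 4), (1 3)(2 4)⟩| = 720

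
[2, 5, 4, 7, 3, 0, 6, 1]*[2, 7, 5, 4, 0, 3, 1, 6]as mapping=[0→5, 1→3, 2→0, 3→6, 4→4, 5→2, 6→1, 7→7]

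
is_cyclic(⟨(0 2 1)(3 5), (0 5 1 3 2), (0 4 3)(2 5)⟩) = no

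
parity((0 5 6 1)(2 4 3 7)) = even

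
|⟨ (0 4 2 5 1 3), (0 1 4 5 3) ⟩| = 720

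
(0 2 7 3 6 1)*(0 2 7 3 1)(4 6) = (0 7 1 2 3 4 6)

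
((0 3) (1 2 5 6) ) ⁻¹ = (0 3) (1 6 5 2) 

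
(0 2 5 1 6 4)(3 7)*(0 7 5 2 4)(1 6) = (0 4 7 3 5 6)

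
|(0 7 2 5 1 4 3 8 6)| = 9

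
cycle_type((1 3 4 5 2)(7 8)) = 2.5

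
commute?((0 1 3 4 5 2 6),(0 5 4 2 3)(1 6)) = no:(0 1 3 4 5 2 6) * (0 5 4 2 3)(1 6) = (0 6 5 3 2 1),(0 5 4 2 3)(1 6) * (0 1 3 4 5 2 6) = (0 2 4 6 3 1)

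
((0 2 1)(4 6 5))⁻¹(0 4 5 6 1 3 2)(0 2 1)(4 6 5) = (0 3 1 2 6 4 5)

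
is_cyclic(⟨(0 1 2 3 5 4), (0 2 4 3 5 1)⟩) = no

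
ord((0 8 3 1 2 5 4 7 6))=9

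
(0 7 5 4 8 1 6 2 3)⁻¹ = (0 3 2 6 1 8 4 5 7)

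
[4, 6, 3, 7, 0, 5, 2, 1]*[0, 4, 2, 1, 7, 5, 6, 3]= [7, 6, 1, 3, 0, 5, 2, 4]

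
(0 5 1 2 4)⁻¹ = (0 4 2 1 5)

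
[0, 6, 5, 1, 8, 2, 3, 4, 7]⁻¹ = [0, 3, 5, 6, 7, 2, 1, 8, 4]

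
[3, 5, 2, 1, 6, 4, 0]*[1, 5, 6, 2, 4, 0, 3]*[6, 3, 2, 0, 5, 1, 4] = [2, 6, 4, 1, 0, 5, 3] 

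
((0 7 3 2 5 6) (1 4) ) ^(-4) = (0 3 5) (2 6 7) 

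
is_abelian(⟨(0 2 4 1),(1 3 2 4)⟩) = no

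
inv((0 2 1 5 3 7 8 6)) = (0 6 8 7 3 5 1 2)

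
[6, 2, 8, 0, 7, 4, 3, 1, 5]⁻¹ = [3, 7, 1, 6, 5, 8, 0, 4, 2]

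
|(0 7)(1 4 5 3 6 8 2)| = 14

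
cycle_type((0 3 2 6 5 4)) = 6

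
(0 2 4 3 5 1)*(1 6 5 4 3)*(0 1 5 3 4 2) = (2 4 5 6 3)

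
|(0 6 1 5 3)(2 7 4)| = 15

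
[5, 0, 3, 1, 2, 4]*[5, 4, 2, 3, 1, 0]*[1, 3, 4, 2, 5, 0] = [1, 0, 2, 5, 4, 3]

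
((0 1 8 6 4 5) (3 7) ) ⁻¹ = (0 5 4 6 8 1) (3 7) 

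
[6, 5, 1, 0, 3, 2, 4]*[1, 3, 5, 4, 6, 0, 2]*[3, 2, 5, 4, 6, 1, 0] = [5, 3, 4, 2, 6, 1, 0]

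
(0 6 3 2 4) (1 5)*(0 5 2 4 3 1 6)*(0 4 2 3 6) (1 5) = (0 4 1 3 2 6 5) 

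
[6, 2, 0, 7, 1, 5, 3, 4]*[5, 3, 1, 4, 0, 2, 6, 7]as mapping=[0→6, 1→1, 2→5, 3→7, 4→3, 5→2, 6→4, 7→0]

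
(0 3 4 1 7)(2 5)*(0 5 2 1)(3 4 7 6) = (0 4)(1 6 3 7 5)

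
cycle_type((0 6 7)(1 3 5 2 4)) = 3.5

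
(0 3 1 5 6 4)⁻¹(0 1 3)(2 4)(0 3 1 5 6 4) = (0 2)(1 3 5)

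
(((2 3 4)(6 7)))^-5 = (2 3 4)(6 7)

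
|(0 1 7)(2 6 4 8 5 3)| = 6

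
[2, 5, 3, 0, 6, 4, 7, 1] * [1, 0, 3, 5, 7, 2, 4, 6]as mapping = [0→3, 1→2, 2→5, 3→1, 4→4, 5→7, 6→6, 7→0]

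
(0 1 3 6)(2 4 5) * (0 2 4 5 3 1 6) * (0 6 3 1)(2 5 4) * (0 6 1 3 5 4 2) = (0 5)(1 6 4 3)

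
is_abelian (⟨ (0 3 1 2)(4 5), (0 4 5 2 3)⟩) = no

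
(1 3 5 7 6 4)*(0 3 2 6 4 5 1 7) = (0 3 1 2 6 5)(4 7)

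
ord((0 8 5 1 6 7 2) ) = 7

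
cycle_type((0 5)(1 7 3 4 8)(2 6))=2^2.5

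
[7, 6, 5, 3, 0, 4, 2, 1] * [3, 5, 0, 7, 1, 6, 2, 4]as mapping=[0→4, 1→2, 2→6, 3→7, 4→3, 5→1, 6→0, 7→5]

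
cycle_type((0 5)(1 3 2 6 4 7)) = 2.6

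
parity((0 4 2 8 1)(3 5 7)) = even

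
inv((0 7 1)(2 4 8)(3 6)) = (0 1 7)(2 8 4)(3 6)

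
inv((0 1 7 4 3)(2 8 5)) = (0 3 4 7 1)(2 5 8)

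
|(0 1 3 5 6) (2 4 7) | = 15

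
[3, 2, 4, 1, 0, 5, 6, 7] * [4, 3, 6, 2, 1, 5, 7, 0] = [2, 6, 1, 3, 4, 5, 7, 0]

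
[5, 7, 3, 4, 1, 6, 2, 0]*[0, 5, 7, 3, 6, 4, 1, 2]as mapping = [0→4, 1→2, 2→3, 3→6, 4→5, 5→1, 6→7, 7→0]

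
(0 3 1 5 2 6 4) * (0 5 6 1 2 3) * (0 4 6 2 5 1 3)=(0 4 1 2 3 5)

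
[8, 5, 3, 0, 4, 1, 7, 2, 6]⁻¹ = [3, 5, 7, 2, 4, 1, 8, 6, 0]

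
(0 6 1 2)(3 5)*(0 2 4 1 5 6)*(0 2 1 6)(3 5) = (0 2 1 4 6 3)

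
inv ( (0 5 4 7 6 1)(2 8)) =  (0 1 6 7 4 5)(2 8)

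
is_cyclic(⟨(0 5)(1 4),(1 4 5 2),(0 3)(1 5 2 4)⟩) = no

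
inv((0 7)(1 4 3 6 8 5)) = (0 7)(1 5 8 6 3 4)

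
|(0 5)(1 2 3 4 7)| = 10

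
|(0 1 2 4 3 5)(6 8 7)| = 6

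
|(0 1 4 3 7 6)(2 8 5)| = 6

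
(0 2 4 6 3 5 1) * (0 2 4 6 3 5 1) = (0 4 3 1 2 6 5)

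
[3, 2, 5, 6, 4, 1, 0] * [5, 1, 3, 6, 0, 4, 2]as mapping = [0→6, 1→3, 2→4, 3→2, 4→0, 5→1, 6→5]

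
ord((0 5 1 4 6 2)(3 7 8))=6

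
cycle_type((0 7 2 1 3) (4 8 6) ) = 3.5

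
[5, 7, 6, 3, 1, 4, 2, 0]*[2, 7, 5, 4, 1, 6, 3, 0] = [6, 0, 3, 4, 7, 1, 5, 2]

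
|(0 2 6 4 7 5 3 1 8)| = 9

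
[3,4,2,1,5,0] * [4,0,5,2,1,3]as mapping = [0→2,1→1,2→5,3→0,4→3,5→4]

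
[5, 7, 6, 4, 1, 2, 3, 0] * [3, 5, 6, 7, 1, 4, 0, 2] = [4, 2, 0, 1, 5, 6, 7, 3]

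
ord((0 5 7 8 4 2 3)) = 7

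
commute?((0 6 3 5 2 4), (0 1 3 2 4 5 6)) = no:(0 6 3 5 2 4) * (0 1 3 2 4 5 6) = (1 3 6 2 5 4), (0 1 3 2 4 5 6) * (0 6 3 5 2 4) = (0 1 5 3 4 2)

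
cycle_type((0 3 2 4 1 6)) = 6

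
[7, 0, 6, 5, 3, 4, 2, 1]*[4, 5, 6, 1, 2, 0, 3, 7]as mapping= [0→7, 1→4, 2→3, 3→0, 4→1, 5→2, 6→6, 7→5]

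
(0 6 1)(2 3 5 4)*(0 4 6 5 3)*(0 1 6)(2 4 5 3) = (0 3 2 1 5)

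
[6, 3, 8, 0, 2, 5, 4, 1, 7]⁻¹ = [3, 7, 4, 1, 6, 5, 0, 8, 2]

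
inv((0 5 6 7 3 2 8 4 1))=(0 1 4 8 2 3 7 6 5)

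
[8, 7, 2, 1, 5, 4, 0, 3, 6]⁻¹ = [6, 3, 2, 7, 5, 4, 8, 1, 0]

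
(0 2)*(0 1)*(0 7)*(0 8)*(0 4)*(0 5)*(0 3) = (0 2 1 7 8 4 5 3)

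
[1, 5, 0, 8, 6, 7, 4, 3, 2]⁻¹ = [2, 0, 8, 7, 6, 1, 4, 5, 3]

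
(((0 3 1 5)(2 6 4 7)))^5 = (0 3 1 5)(2 6 4 7)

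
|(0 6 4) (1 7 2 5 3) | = 15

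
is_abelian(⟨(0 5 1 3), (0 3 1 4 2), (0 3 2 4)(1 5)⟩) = no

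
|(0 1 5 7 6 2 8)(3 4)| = 14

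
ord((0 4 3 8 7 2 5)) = 7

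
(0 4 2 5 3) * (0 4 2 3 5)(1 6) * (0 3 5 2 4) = (0 4 5 2 3)(1 6)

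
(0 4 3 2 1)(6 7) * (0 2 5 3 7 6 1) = (0 4 7 1 2)(3 5)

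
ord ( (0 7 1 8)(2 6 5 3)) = 4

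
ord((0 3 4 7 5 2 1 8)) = 8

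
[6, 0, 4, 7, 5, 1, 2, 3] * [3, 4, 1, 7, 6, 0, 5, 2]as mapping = [0→5, 1→3, 2→6, 3→2, 4→0, 5→4, 6→1, 7→7]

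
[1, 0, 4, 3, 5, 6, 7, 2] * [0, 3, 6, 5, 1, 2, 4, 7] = [3, 0, 1, 5, 2, 4, 7, 6]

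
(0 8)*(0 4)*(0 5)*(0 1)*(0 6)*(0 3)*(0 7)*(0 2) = (0 8 4 5 1 6 3 7 2)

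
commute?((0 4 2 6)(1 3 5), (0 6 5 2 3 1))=no:(0 4 2 6)(1 3 5) * (0 6 5 2 3 1)=(0 4 3 2 5), (0 6 5 2 3 1) * (0 4 2 6)(1 3 5)=(1 4 2 5 6)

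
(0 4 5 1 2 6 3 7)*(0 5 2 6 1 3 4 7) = (0 7 5 3)(1 6 4 2)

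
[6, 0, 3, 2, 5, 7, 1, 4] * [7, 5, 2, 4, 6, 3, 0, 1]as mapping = [0→0, 1→7, 2→4, 3→2, 4→3, 5→1, 6→5, 7→6]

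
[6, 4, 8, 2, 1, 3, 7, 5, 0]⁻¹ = [8, 4, 3, 5, 1, 7, 0, 6, 2]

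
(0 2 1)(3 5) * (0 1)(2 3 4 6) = (0 3 5 4 6 2)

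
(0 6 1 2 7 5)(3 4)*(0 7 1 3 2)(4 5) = (0 6 3 5 7 4 2 1)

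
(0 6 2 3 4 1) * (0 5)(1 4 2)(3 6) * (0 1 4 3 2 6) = (0 2)(1 5)(3 6 4)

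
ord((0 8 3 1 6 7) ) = 6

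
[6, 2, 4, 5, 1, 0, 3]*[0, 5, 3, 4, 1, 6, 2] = [2, 3, 1, 6, 5, 0, 4]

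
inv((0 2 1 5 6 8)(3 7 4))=(0 8 6 5 1 2)(3 4 7)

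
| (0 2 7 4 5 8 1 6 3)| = 9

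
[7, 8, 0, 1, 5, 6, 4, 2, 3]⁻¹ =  [2, 3, 7, 8, 6, 4, 5, 0, 1]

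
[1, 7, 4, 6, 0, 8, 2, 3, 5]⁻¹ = [4, 0, 6, 7, 2, 8, 3, 1, 5]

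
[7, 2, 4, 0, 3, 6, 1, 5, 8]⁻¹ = [3, 6, 1, 4, 2, 7, 5, 0, 8]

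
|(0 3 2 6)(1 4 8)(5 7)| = 12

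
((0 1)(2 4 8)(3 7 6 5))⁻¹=(0 1)(2 8 4)(3 5 6 7)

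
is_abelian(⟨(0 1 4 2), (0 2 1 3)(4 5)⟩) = no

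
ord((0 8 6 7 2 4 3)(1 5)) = 14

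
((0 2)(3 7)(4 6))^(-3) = (0 2)(3 7)(4 6)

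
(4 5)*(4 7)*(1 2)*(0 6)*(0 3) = (0 6 3)(1 2)(4 5 7)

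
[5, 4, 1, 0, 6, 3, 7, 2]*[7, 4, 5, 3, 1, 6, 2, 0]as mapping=[0→6, 1→1, 2→4, 3→7, 4→2, 5→3, 6→0, 7→5]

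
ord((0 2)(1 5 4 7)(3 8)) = 4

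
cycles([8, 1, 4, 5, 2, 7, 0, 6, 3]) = (0 8 3 5 7 6)(2 4)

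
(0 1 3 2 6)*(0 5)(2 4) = (0 1 3 4 2 6 5)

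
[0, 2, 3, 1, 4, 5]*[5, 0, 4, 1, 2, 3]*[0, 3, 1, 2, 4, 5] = [5, 4, 3, 0, 1, 2]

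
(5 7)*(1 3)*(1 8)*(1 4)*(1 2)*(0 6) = (0 6)(1 3 8 4 2)(5 7)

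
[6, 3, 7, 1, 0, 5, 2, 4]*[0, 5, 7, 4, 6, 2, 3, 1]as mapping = [0→3, 1→4, 2→1, 3→5, 4→0, 5→2, 6→7, 7→6]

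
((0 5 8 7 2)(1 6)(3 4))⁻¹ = (0 2 7 8 5)(1 6)(3 4)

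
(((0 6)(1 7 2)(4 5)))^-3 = (0 6)(4 5)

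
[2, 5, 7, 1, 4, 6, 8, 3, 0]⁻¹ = [8, 3, 0, 7, 4, 1, 5, 2, 6]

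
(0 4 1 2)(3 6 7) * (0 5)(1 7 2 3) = (0 4 7 1 3 6 2 5)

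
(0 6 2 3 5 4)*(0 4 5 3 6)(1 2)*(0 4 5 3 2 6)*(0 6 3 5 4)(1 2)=(1 3)(2 6)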